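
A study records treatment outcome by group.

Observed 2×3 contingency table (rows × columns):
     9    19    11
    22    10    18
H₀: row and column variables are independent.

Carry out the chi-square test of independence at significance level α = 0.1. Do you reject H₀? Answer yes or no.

reject H₀: yes

Row totals [39, 50], col totals [31, 29, 29], n=89
χ² = (9−13.58)²/13.58 + (19−12.71)²/12.71 + (11−12.71)²/12.71 + (22−17.42)²/17.42 + (10−16.29)²/16.29 + (18−16.29)²/16.29 = 8.7078
df = 2
p-value (upper-tail) = 0.01286
At α=0.1: p < α → reject H₀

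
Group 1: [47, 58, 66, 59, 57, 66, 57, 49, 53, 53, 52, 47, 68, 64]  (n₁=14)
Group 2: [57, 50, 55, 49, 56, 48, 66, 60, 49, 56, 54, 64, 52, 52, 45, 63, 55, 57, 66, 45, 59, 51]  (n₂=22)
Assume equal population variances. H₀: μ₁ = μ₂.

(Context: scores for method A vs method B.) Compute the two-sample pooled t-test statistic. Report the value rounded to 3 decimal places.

x̄₁=56.857, s₁=7.113, n₁=14
x̄₂=54.955, s₂=6.245, n₂=22
s_p² = [13·7.113² + 21·6.245²]/34 = 43.4314
SE = √(s_p²·(1/14+1/22)) = 2.2531
t = (56.857−54.955)/2.2531 = 0.8444
df = 34

test statistic = 0.844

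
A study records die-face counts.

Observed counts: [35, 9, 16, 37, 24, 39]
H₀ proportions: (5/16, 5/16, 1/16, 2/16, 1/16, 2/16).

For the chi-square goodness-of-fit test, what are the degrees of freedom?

df = k − 1 = 6 − 1 = 5

degrees of freedom = 5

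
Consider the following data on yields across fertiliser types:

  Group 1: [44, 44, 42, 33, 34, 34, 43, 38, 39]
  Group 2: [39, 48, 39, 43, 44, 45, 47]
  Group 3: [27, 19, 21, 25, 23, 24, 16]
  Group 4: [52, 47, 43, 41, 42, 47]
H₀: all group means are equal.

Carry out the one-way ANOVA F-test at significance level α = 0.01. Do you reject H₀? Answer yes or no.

reject H₀: yes

Group means [39.00, 43.57, 22.14, 45.33], grand mean 37.345
SSB = Σnᵢ(x̄ᵢ−x̄)² = 2296.647; SSW = ΣΣ(x−x̄ᵢ)² = 407.905
MSB = 2296.647/3 = 765.5490; MSW = 407.905/25 = 16.3162
F = MSB/MSW = 46.9196
df = (3, 25)
p-value (upper-tail) = 0.00000
At α=0.01: p < α → reject H₀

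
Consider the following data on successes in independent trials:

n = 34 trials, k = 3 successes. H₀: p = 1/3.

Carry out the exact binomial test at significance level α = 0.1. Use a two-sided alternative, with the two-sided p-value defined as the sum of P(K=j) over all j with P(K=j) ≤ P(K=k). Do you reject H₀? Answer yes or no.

Exact binomial: n=34, k=3, p₀=1/3=0.3333
P(X=j) = C(n,j)·p₀^j·(1−p₀)^(n−j); p = Σ P(X=j) over j with P(X=j) ≤ P(X=3)
p-value (two-sided) = 0.00157
At α=0.1: p < α → reject H₀

reject H₀: yes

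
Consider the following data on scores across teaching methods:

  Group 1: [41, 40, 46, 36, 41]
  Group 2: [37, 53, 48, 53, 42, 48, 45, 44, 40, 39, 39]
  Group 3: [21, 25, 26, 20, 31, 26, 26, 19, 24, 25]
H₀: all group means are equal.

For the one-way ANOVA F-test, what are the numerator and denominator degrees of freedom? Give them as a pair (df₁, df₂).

degrees of freedom = [2, 23]

k = 3 groups, N = 26 total
df = (k−1, N−k) = (3−1, 26−3) = (2, 23)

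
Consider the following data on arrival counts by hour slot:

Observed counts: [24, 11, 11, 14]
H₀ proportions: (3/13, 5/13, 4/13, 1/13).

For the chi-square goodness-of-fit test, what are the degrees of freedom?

degrees of freedom = 3

df = k − 1 = 4 − 1 = 3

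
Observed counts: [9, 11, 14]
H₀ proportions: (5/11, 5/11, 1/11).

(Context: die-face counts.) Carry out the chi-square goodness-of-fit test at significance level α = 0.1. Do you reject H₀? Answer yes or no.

n = 34; E_i = n·p_i = [15.45, 15.45, 3.09]
χ² = (9−15.45)²/15.45 + (11−15.45)²/15.45 + (14−3.09)²/3.09 = 42.4824
df = 2
p-value (upper-tail) = 0.00000
At α=0.1: p < α → reject H₀

reject H₀: yes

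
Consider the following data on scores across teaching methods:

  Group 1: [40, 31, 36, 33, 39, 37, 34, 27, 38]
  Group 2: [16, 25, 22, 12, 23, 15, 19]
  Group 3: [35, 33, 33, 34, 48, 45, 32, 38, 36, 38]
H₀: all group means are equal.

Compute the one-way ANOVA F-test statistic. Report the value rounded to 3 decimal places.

test statistic = 33.564

Group means [35.00, 18.86, 37.20], grand mean 31.500
SSB = Σnᵢ(x̄ᵢ−x̄)² = 1554.043; SSW = ΣΣ(x−x̄ᵢ)² = 532.457
MSB = 1554.043/2 = 777.0214; MSW = 532.457/23 = 23.1503
F = MSB/MSW = 33.5642
df = (2, 23)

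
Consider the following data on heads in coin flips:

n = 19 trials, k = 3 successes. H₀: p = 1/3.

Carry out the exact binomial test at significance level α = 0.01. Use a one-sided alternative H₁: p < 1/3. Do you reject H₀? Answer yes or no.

reject H₀: no

Exact binomial: n=19, k=3, p₀=1/3=0.3333
P(X≤3) from Σ C(n,i)·p₀^i·(1−p₀)^(n−i)
p-value (one-sided, H₁ less) = 0.07866
At α=0.01: p ≥ α → fail to reject H₀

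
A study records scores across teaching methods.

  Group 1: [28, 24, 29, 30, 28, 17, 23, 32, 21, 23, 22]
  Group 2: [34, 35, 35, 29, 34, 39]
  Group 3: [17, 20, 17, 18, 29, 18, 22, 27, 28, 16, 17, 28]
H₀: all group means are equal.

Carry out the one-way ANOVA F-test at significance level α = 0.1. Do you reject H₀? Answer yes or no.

Group means [25.18, 34.33, 21.42], grand mean 25.517
SSB = Σnᵢ(x̄ᵢ−x̄)² = 669.355; SSW = ΣΣ(x−x̄ᵢ)² = 545.886
MSB = 669.355/2 = 334.6775; MSW = 545.886/26 = 20.9956
F = MSB/MSW = 15.9403
df = (2, 26)
p-value (upper-tail) = 0.00003
At α=0.1: p < α → reject H₀

reject H₀: yes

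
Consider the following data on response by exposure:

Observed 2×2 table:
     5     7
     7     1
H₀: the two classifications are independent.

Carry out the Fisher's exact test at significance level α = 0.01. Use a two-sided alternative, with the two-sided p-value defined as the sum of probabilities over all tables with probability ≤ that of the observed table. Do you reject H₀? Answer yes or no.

reject H₀: no

Margins: r₁=12, r₂=8, c₁=12, c₂=8, n=20
p_obs = C(12,5)·C(8,7)/C(20,12); sum pmf over tables with pmf ≤ p_obs
p-value (two-sided) = 0.06967
At α=0.01: p ≥ α → fail to reject H₀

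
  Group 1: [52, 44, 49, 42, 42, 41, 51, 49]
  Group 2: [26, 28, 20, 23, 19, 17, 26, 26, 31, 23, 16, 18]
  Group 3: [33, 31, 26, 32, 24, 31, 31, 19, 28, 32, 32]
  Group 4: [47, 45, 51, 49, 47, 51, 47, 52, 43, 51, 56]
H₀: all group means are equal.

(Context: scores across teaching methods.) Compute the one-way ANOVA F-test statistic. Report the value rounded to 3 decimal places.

Group means [46.25, 22.75, 29.00, 49.00], grand mean 35.738
SSB = Σnᵢ(x̄ᵢ−x̄)² = 5342.369; SSW = ΣΣ(x−x̄ᵢ)² = 713.750
MSB = 5342.369/3 = 1780.7897; MSW = 713.750/38 = 18.7829
F = MSB/MSW = 94.8091
df = (3, 38)

test statistic = 94.809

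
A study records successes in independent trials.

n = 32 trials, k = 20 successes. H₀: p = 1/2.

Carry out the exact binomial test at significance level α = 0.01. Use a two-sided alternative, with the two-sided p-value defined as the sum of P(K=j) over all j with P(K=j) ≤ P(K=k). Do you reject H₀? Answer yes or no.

reject H₀: no

Exact binomial: n=32, k=20, p₀=1/2=0.5000
P(X=j) = C(n,j)·p₀^j·(1−p₀)^(n−j); p = Σ P(X=j) over j with P(X=j) ≤ P(X=20)
p-value (two-sided) = 0.21533
At α=0.01: p ≥ α → fail to reject H₀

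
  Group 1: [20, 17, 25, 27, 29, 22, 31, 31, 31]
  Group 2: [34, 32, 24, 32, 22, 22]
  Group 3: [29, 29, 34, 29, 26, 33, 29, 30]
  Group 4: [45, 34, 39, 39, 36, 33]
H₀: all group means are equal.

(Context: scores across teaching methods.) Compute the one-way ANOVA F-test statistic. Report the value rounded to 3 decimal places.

test statistic = 8.688

Group means [25.89, 27.67, 29.88, 37.67], grand mean 29.793
SSB = Σnᵢ(x̄ᵢ−x̄)² = 536.328; SSW = ΣΣ(x−x̄ᵢ)² = 514.431
MSB = 536.328/3 = 178.7760; MSW = 514.431/25 = 20.5772
F = MSB/MSW = 8.6881
df = (3, 25)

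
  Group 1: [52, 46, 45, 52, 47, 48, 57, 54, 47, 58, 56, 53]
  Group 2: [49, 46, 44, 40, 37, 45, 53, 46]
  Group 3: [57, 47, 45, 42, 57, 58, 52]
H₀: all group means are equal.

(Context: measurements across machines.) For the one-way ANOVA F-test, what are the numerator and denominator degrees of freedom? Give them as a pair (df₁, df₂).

k = 3 groups, N = 27 total
df = (k−1, N−k) = (3−1, 27−3) = (2, 24)

degrees of freedom = [2, 24]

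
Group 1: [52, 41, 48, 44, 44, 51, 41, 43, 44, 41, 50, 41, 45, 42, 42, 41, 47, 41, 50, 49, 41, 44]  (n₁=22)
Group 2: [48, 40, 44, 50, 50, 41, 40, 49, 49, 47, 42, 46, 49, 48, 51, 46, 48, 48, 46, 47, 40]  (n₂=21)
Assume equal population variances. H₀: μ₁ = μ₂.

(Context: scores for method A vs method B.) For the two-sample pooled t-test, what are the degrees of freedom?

df = n₁ + n₂ − 2 = 22 + 21 − 2 = 41

degrees of freedom = 41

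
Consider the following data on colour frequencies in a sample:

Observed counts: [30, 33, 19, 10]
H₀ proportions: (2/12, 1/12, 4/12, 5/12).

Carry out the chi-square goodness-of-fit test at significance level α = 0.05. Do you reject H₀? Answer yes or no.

reject H₀: yes

n = 92; E_i = n·p_i = [15.33, 7.67, 30.67, 38.33]
χ² = (30−15.33)²/15.33 + (33−7.67)²/7.67 + (19−30.67)²/30.67 + (10−38.33)²/38.33 = 123.1196
df = 3
p-value (upper-tail) = 0.00000
At α=0.05: p < α → reject H₀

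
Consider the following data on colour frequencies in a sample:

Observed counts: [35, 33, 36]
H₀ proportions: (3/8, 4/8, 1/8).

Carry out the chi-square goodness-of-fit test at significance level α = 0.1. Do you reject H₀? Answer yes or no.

n = 104; E_i = n·p_i = [39.00, 52.00, 13.00]
χ² = (35−39.00)²/39.00 + (33−52.00)²/52.00 + (36−13.00)²/13.00 = 48.0449
df = 2
p-value (upper-tail) = 0.00000
At α=0.1: p < α → reject H₀

reject H₀: yes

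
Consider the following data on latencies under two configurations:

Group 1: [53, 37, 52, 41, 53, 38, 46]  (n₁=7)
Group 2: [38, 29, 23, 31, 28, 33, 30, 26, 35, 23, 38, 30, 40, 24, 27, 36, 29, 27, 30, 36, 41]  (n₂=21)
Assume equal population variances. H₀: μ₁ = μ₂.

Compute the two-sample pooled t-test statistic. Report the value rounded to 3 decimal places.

test statistic = 5.656

x̄₁=45.714, s₁=7.111, n₁=7
x̄₂=31.143, s₂=5.489, n₂=21
s_p² = [6·7.111² + 20·5.489²]/26 = 34.8462
SE = √(s_p²·(1/7+1/21)) = 2.5763
t = (45.714−31.143)/2.5763 = 5.6559
df = 26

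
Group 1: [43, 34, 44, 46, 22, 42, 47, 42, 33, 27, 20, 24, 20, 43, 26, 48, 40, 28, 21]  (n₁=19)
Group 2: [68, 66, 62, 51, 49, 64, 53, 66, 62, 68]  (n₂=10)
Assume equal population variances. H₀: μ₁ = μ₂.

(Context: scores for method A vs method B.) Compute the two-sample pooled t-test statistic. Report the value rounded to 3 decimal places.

test statistic = -7.313

x̄₁=34.211, s₁=10.245, n₁=19
x̄₂=60.900, s₂=7.203, n₂=10
s_p² = [18·10.245² + 9·7.203²]/27 = 87.2614
SE = √(s_p²·(1/19+1/10)) = 3.6495
t = (34.211−60.900)/3.6495 = -7.3132
df = 27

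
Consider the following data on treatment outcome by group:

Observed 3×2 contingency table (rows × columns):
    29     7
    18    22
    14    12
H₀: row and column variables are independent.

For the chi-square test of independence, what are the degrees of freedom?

df = (r−1)(c−1) = (3−1)·(2−1) = 2

degrees of freedom = 2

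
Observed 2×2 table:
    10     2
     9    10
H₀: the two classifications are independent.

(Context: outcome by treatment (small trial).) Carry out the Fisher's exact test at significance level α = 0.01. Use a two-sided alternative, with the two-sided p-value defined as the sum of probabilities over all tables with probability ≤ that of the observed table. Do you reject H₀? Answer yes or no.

Margins: r₁=12, r₂=19, c₁=19, c₂=12, n=31
p_obs = C(12,10)·C(19,9)/C(31,19); sum pmf over tables with pmf ≤ p_obs
p-value (two-sided) = 0.06518
At α=0.01: p ≥ α → fail to reject H₀

reject H₀: no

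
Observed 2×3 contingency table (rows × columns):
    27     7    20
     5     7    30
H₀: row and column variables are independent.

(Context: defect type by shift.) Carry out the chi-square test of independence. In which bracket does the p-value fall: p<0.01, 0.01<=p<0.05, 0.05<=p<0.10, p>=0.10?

p-value bracket: p<0.01

Row totals [54, 42], col totals [32, 14, 50], n=96
χ² = (27−18.00)²/18.00 + (7−7.88)²/7.88 + (20−28.12)²/28.12 + (5−14.00)²/14.00 + (7−6.12)²/6.12 + (30−21.88)²/21.88 = 15.8730
df = 2
p-value (upper-tail) = 0.00036
→ bracket: p<0.01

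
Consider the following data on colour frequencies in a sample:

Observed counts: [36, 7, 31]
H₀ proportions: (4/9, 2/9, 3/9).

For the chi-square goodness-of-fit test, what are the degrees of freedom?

df = k − 1 = 3 − 1 = 2

degrees of freedom = 2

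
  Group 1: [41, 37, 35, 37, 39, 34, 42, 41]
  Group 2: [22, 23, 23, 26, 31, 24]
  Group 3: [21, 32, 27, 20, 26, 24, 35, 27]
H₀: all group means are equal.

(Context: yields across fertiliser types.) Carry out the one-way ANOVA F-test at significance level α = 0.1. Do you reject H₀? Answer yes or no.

reject H₀: yes

Group means [38.25, 24.83, 26.50], grand mean 30.318
SSB = Σnᵢ(x̄ᵢ−x̄)² = 800.439; SSW = ΣΣ(x−x̄ᵢ)² = 298.333
MSB = 800.439/2 = 400.2197; MSW = 298.333/19 = 15.7018
F = MSB/MSW = 25.4889
df = (2, 19)
p-value (upper-tail) = 0.00000
At α=0.1: p < α → reject H₀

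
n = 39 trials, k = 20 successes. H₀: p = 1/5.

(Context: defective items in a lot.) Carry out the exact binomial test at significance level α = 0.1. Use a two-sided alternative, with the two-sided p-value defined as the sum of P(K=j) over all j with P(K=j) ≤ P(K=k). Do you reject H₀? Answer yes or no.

reject H₀: yes

Exact binomial: n=39, k=20, p₀=1/5=0.2000
P(X=j) = C(n,j)·p₀^j·(1−p₀)^(n−j); p = Σ P(X=j) over j with P(X=j) ≤ P(X=20)
p-value (two-sided) = 0.00001
At α=0.1: p < α → reject H₀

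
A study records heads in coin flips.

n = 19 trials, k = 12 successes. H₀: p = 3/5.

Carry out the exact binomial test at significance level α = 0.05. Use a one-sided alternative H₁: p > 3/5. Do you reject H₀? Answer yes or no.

Exact binomial: n=19, k=12, p₀=3/5=0.6000
P(X≥12) from Σ C(n,i)·p₀^i·(1−p₀)^(n−i)
p-value (one-sided, H₁ greater) = 0.48778
At α=0.05: p ≥ α → fail to reject H₀

reject H₀: no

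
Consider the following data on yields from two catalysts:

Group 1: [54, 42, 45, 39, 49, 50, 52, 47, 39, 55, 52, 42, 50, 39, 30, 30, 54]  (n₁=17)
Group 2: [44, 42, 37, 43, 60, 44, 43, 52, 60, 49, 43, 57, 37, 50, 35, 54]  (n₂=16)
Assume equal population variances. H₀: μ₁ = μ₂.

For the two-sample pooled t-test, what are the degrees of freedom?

df = n₁ + n₂ − 2 = 17 + 16 − 2 = 31

degrees of freedom = 31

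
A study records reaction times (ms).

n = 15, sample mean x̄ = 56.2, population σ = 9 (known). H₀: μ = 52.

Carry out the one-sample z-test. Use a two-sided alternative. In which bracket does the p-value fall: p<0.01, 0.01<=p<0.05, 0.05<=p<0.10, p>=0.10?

SE = σ/√n = 9/√15 = 2.3238
z = (x̄−μ₀)/SE = (56.2−52)/2.3238 = 1.8074
p-value (two-sided) = 0.07070
→ bracket: 0.05<=p<0.10

p-value bracket: 0.05<=p<0.10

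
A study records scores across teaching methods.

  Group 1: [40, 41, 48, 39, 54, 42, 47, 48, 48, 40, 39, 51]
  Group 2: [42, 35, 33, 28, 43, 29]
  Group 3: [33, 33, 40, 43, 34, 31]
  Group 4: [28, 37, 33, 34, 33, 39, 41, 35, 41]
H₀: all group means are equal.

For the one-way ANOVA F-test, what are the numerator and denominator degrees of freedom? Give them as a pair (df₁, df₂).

k = 4 groups, N = 33 total
df = (k−1, N−k) = (4−1, 33−4) = (3, 29)

degrees of freedom = [3, 29]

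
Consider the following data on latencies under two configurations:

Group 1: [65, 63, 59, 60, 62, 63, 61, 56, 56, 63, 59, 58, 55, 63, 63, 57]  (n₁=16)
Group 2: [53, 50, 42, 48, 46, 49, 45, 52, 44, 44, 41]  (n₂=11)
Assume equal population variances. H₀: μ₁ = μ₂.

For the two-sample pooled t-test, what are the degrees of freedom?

df = n₁ + n₂ − 2 = 16 + 11 − 2 = 25

degrees of freedom = 25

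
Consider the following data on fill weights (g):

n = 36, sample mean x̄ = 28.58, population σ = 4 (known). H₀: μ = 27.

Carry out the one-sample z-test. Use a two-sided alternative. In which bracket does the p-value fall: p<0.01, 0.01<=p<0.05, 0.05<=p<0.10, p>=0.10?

SE = σ/√n = 4/√36 = 0.6667
z = (x̄−μ₀)/SE = (28.58−27)/0.6667 = 2.3700
p-value (two-sided) = 0.01779
→ bracket: 0.01<=p<0.05

p-value bracket: 0.01<=p<0.05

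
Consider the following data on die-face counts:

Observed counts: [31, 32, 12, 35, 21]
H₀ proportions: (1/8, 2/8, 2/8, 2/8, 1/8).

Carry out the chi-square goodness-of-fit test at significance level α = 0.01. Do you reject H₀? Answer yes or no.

reject H₀: yes

n = 131; E_i = n·p_i = [16.38, 32.75, 32.75, 32.75, 16.38]
χ² = (31−16.38)²/16.38 + (32−32.75)²/32.75 + (12−32.75)²/32.75 + (35−32.75)²/32.75 + (21−16.38)²/16.38 = 27.6870
df = 4
p-value (upper-tail) = 0.00001
At α=0.01: p < α → reject H₀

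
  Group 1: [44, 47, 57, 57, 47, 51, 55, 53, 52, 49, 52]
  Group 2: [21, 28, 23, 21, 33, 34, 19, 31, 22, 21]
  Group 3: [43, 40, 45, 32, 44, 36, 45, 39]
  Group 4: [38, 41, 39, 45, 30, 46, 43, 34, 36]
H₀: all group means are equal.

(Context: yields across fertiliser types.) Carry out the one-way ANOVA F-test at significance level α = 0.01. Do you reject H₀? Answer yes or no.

reject H₀: yes

Group means [51.27, 25.30, 40.50, 39.11], grand mean 39.289
SSB = Σnᵢ(x̄ᵢ−x̄)² = 3548.645; SSW = ΣΣ(x−x̄ᵢ)² = 839.171
MSB = 3548.645/3 = 1182.8817; MSW = 839.171/34 = 24.6815
F = MSB/MSW = 47.9259
df = (3, 34)
p-value (upper-tail) = 0.00000
At α=0.01: p < α → reject H₀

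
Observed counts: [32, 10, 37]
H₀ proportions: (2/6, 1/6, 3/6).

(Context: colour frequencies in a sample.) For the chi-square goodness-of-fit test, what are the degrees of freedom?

degrees of freedom = 2

df = k − 1 = 3 − 1 = 2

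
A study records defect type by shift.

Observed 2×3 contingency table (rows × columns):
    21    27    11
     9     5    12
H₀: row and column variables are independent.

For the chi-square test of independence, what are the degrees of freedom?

degrees of freedom = 2

df = (r−1)(c−1) = (2−1)·(3−1) = 2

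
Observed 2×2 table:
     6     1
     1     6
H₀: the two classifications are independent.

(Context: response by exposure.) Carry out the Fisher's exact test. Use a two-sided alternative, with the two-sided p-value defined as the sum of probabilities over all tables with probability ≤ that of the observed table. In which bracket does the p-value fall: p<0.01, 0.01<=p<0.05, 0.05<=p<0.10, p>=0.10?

Margins: r₁=7, r₂=7, c₁=7, c₂=7, n=14
p_obs = C(7,6)·C(7,1)/C(14,7); sum pmf over tables with pmf ≤ p_obs
p-value (two-sided) = 0.02914
→ bracket: 0.01<=p<0.05

p-value bracket: 0.01<=p<0.05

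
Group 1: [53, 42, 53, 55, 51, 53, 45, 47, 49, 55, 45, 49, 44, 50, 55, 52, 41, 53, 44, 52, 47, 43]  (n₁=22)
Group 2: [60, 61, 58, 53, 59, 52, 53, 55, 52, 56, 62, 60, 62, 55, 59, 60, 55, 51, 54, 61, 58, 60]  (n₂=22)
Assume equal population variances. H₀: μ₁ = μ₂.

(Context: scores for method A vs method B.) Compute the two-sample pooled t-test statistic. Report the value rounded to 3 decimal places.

x̄₁=49.000, s₁=4.546, n₁=22
x̄₂=57.091, s₂=3.571, n₂=22
s_p² = [21·4.546² + 21·3.571²]/42 = 16.7100
SE = √(s_p²·(1/22+1/22)) = 1.2325
t = (49.000−57.091)/1.2325 = -6.5646
df = 42

test statistic = -6.565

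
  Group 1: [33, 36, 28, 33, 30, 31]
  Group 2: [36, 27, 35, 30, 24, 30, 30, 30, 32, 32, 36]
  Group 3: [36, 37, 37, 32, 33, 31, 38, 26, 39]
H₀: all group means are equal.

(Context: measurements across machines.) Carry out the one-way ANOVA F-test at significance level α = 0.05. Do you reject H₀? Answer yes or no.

reject H₀: no

Group means [31.83, 31.09, 34.33], grand mean 32.385
SSB = Σnᵢ(x̄ᵢ−x̄)² = 54.411; SSW = ΣΣ(x−x̄ᵢ)² = 315.742
MSB = 54.411/2 = 27.2057; MSW = 315.742/23 = 13.7279
F = MSB/MSW = 1.9818
df = (2, 23)
p-value (upper-tail) = 0.16067
At α=0.05: p ≥ α → fail to reject H₀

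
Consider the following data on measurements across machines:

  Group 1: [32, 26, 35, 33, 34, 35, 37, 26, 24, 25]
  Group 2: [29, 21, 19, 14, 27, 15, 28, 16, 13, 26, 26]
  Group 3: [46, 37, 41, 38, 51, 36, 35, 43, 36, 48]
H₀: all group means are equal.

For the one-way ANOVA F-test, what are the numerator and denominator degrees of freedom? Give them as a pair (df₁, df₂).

degrees of freedom = [2, 28]

k = 3 groups, N = 31 total
df = (k−1, N−k) = (3−1, 31−3) = (2, 28)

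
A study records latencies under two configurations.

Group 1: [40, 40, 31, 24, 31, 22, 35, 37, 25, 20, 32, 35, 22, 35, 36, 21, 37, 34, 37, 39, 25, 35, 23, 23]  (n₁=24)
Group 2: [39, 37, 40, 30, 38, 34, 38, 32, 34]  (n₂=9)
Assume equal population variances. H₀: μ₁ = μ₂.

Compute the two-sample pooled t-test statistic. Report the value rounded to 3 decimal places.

test statistic = -2.088

x̄₁=30.792, s₁=6.801, n₁=24
x̄₂=35.778, s₂=3.420, n₂=9
s_p² = [23·6.801² + 8·3.420²]/31 = 37.3392
SE = √(s_p²·(1/24+1/9)) = 2.3884
t = (30.792−35.778)/2.3884 = -2.0876
df = 31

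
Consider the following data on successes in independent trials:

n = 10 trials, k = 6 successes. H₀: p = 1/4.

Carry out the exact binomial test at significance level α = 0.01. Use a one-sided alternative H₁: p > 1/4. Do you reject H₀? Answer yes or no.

Exact binomial: n=10, k=6, p₀=1/4=0.2500
P(X≥6) from Σ C(n,i)·p₀^i·(1−p₀)^(n−i)
p-value (one-sided, H₁ greater) = 0.01973
At α=0.01: p ≥ α → fail to reject H₀

reject H₀: no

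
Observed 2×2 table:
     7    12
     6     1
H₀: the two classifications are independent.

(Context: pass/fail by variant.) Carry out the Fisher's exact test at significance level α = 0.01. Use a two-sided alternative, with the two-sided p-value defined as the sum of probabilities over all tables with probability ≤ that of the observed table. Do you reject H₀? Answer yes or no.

Margins: r₁=19, r₂=7, c₁=13, c₂=13, n=26
p_obs = C(19,7)·C(7,6)/C(26,13); sum pmf over tables with pmf ≤ p_obs
p-value (two-sided) = 0.07304
At α=0.01: p ≥ α → fail to reject H₀

reject H₀: no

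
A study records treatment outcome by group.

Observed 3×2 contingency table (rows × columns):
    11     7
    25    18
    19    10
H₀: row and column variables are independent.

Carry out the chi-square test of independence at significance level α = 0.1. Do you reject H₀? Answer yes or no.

reject H₀: no

Row totals [18, 43, 29], col totals [55, 35], n=90
χ² = (11−11.00)²/11.00 + (7−7.00)²/7.00 + (25−26.28)²/26.28 + (18−16.72)²/16.72 + (19−17.72)²/17.72 + (10−11.28)²/11.28 = 0.3967
df = 2
p-value (upper-tail) = 0.82009
At α=0.1: p ≥ α → fail to reject H₀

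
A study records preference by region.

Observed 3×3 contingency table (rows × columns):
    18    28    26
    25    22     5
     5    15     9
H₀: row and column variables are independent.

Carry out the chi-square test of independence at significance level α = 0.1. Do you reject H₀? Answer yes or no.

reject H₀: yes

Row totals [72, 52, 29], col totals [48, 65, 40], n=153
χ² = (18−22.59)²/22.59 + (28−30.59)²/30.59 + (26−18.82)²/18.82 + (25−16.31)²/16.31 + (22−22.09)²/22.09 + (5−13.59)²/13.59 + (5−9.10)²/9.10 + (15−12.32)²/12.32 + (9−7.58)²/7.58 = 16.6402
df = 4
p-value (upper-tail) = 0.00227
At α=0.1: p < α → reject H₀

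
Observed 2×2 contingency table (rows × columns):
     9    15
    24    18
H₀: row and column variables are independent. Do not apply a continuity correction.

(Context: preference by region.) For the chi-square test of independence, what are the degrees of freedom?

degrees of freedom = 1

df = (r−1)(c−1) = (2−1)·(2−1) = 1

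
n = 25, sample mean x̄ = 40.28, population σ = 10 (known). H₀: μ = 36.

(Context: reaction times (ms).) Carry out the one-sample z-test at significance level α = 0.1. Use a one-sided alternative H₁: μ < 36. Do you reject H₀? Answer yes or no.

SE = σ/√n = 10/√25 = 2.0000
z = (x̄−μ₀)/SE = (40.28−36)/2.0000 = 2.1400
p-value (one-sided, H₁ less) = 0.98382
At α=0.1: p ≥ α → fail to reject H₀

reject H₀: no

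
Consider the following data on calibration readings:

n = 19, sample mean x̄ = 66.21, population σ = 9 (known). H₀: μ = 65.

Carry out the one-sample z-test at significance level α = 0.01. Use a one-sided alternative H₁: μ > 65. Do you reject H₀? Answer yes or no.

SE = σ/√n = 9/√19 = 2.0647
z = (x̄−μ₀)/SE = (66.21−65)/2.0647 = 0.5860
p-value (one-sided, H₁ greater) = 0.27893
At α=0.01: p ≥ α → fail to reject H₀

reject H₀: no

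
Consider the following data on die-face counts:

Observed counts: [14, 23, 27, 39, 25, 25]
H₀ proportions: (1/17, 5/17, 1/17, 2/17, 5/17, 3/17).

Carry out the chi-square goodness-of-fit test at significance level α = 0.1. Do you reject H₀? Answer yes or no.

n = 153; E_i = n·p_i = [9.00, 45.00, 9.00, 18.00, 45.00, 27.00]
χ² = (14−9.00)²/9.00 + (23−45.00)²/45.00 + (27−9.00)²/9.00 + (39−18.00)²/18.00 + (25−45.00)²/45.00 + (25−27.00)²/27.00 = 83.0704
df = 5
p-value (upper-tail) = 0.00000
At α=0.1: p < α → reject H₀

reject H₀: yes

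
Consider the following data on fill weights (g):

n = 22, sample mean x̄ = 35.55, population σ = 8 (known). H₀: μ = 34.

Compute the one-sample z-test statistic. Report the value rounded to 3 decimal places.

test statistic = 0.909

SE = σ/√n = 8/√22 = 1.7056
z = (x̄−μ₀)/SE = (35.55−34)/1.7056 = 0.9088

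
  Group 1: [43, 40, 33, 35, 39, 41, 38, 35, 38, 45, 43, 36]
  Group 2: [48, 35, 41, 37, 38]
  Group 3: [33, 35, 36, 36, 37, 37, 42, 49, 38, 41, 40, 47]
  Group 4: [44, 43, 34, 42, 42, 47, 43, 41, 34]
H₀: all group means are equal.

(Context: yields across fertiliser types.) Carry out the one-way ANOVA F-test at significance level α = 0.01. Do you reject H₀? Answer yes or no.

reject H₀: no

Group means [38.83, 39.80, 39.25, 41.11], grand mean 39.632
SSB = Σnᵢ(x̄ᵢ−x̄)² = 29.237; SSW = ΣΣ(x−x̄ᵢ)² = 663.606
MSB = 29.237/3 = 9.7455; MSW = 663.606/34 = 19.5178
F = MSB/MSW = 0.4993
df = (3, 34)
p-value (upper-tail) = 0.68525
At α=0.01: p ≥ α → fail to reject H₀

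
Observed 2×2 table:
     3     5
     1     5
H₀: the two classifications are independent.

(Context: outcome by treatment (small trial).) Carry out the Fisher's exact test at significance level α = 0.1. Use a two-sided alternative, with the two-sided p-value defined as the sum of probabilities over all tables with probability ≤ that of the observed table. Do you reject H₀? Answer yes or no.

reject H₀: no

Margins: r₁=8, r₂=6, c₁=4, c₂=10, n=14
p_obs = C(8,3)·C(6,1)/C(14,4); sum pmf over tables with pmf ≤ p_obs
p-value (two-sided) = 0.58042
At α=0.1: p ≥ α → fail to reject H₀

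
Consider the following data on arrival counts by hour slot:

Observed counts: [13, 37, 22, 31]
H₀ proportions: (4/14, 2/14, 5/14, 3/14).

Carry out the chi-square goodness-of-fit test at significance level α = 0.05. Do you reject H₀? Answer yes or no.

reject H₀: yes

n = 103; E_i = n·p_i = [29.43, 14.71, 36.79, 22.07]
χ² = (13−29.43)²/29.43 + (37−14.71)²/14.71 + (22−36.79)²/36.79 + (31−22.07)²/22.07 = 52.4793
df = 3
p-value (upper-tail) = 0.00000
At α=0.05: p < α → reject H₀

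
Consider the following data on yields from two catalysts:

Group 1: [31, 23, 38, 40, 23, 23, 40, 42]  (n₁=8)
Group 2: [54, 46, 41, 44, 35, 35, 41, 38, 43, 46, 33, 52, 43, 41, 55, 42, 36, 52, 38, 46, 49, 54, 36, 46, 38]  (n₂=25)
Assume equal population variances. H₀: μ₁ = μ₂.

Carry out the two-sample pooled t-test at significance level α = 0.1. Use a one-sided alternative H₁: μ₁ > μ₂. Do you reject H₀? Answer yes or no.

x̄₁=32.500, s₁=8.502, n₁=8
x̄₂=43.360, s₂=6.557, n₂=25
s_p² = [7·8.502² + 24·6.557²]/31 = 49.6052
SE = √(s_p²·(1/8+1/25)) = 2.8609
t = (32.500−43.360)/2.8609 = -3.7960
df = 31
p-value (one-sided, H₁ greater) = 0.99968
At α=0.1: p ≥ α → fail to reject H₀

reject H₀: no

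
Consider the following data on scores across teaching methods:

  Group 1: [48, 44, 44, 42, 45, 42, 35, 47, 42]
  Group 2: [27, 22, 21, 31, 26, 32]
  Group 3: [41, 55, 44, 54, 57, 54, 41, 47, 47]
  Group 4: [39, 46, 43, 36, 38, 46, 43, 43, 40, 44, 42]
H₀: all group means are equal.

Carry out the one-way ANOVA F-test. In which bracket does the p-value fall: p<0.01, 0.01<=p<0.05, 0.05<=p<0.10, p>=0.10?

Group means [43.22, 26.50, 48.89, 41.82], grand mean 41.371
SSB = Σnᵢ(x̄ᵢ−x̄)² = 1868.591; SSW = ΣΣ(x−x̄ᵢ)² = 629.581
MSB = 1868.591/3 = 622.8635; MSW = 629.581/31 = 20.3091
F = MSB/MSW = 30.6692
df = (3, 31)
p-value (upper-tail) = 0.00000
→ bracket: p<0.01

p-value bracket: p<0.01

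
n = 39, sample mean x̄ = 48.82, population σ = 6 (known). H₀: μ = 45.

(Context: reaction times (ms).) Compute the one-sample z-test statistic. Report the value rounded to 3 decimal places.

test statistic = 3.976

SE = σ/√n = 6/√39 = 0.9608
z = (x̄−μ₀)/SE = (48.82−45)/0.9608 = 3.9760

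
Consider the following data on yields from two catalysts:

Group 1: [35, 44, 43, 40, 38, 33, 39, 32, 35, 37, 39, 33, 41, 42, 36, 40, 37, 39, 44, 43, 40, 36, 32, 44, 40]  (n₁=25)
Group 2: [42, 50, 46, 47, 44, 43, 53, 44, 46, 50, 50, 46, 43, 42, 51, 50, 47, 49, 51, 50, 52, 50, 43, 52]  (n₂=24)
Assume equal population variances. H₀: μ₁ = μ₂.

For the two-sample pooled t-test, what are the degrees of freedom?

degrees of freedom = 47

df = n₁ + n₂ − 2 = 25 + 24 − 2 = 47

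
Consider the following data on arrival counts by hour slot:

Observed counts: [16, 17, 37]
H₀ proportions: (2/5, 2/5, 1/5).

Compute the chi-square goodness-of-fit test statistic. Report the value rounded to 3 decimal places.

test statistic = 47.250

n = 70; E_i = n·p_i = [28.00, 28.00, 14.00]
χ² = (16−28.00)²/28.00 + (17−28.00)²/28.00 + (37−14.00)²/14.00 = 47.2500
df = 2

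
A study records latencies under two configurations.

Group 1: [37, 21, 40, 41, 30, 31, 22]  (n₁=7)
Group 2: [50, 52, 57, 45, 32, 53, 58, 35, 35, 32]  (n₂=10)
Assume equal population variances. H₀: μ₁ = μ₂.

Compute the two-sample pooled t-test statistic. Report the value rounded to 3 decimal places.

x̄₁=31.714, s₁=8.118, n₁=7
x̄₂=44.900, s₂=10.482, n₂=10
s_p² = [6·8.118² + 9·10.482²]/15 = 92.2886
SE = √(s_p²·(1/7+1/10)) = 4.7342
t = (31.714−44.900)/4.7342 = -2.7852
df = 15

test statistic = -2.785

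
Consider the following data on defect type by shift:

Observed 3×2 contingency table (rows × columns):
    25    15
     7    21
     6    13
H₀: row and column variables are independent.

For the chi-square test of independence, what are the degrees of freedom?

degrees of freedom = 2

df = (r−1)(c−1) = (3−1)·(2−1) = 2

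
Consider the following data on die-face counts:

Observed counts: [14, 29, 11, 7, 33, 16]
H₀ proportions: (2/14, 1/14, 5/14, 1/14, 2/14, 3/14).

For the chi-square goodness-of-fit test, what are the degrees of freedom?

df = k − 1 = 6 − 1 = 5

degrees of freedom = 5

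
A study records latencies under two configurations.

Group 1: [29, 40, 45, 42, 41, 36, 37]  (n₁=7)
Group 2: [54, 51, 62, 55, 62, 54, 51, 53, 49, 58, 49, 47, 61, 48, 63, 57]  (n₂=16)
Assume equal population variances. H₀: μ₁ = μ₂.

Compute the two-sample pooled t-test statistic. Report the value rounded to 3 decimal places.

test statistic = -6.664

x̄₁=38.571, s₁=5.192, n₁=7
x̄₂=54.625, s₂=5.365, n₂=16
s_p² = [6·5.192² + 15·5.365²]/21 = 28.2602
SE = √(s_p²·(1/7+1/16)) = 2.4090
t = (38.571−54.625)/2.4090 = -6.6639
df = 21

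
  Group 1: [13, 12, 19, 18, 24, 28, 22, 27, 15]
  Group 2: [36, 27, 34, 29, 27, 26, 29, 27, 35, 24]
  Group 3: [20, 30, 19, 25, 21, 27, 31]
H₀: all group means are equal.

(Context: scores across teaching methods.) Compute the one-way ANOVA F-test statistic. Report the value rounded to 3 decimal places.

Group means [19.78, 29.40, 24.71], grand mean 24.808
SSB = Σnᵢ(x̄ᵢ−x̄)² = 438.654; SSW = ΣΣ(x−x̄ᵢ)² = 571.384
MSB = 438.654/2 = 219.3272; MSW = 571.384/23 = 24.8428
F = MSB/MSW = 8.8286
df = (2, 23)

test statistic = 8.829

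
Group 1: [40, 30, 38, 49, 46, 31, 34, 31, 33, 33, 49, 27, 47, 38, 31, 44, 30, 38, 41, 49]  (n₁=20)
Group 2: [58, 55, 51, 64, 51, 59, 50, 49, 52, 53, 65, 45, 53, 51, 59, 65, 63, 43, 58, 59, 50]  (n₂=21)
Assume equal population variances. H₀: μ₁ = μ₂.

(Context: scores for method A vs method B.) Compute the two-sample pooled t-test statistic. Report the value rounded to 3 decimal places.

test statistic = -7.933

x̄₁=37.950, s₁=7.323, n₁=20
x̄₂=54.905, s₂=6.347, n₂=21
s_p² = [19·7.323² + 20·6.347²]/39 = 46.7887
SE = √(s_p²·(1/20+1/21)) = 2.1372
t = (37.950−54.905)/2.1372 = -7.9333
df = 39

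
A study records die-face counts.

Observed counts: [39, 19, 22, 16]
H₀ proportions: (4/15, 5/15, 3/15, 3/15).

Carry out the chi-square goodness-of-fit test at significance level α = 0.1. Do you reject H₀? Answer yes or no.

reject H₀: yes

n = 96; E_i = n·p_i = [25.60, 32.00, 19.20, 19.20]
χ² = (39−25.60)²/25.60 + (19−32.00)²/32.00 + (22−19.20)²/19.20 + (16−19.20)²/19.20 = 13.2370
df = 3
p-value (upper-tail) = 0.00415
At α=0.1: p < α → reject H₀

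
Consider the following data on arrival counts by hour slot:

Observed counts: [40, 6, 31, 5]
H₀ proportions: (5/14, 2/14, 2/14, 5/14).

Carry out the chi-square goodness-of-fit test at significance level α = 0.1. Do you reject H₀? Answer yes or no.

n = 82; E_i = n·p_i = [29.29, 11.71, 11.71, 29.29]
χ² = (40−29.29)²/29.29 + (6−11.71)²/11.71 + (31−11.71)²/11.71 + (5−29.29)²/29.29 = 58.5976
df = 3
p-value (upper-tail) = 0.00000
At α=0.1: p < α → reject H₀

reject H₀: yes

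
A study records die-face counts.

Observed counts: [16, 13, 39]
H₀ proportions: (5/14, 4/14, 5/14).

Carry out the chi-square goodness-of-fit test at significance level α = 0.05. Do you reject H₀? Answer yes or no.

reject H₀: yes

n = 68; E_i = n·p_i = [24.29, 19.43, 24.29]
χ² = (16−24.29)²/24.29 + (13−19.43)²/19.43 + (39−24.29)²/24.29 = 13.8691
df = 2
p-value (upper-tail) = 0.00097
At α=0.05: p < α → reject H₀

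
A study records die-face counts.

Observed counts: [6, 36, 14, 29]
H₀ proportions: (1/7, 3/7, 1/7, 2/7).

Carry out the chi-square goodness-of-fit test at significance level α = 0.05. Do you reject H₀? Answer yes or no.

reject H₀: no

n = 85; E_i = n·p_i = [12.14, 36.43, 12.14, 24.29]
χ² = (6−12.14)²/12.14 + (36−36.43)²/36.43 + (14−12.14)²/12.14 + (29−24.29)²/24.29 = 4.3118
df = 3
p-value (upper-tail) = 0.22971
At α=0.05: p ≥ α → fail to reject H₀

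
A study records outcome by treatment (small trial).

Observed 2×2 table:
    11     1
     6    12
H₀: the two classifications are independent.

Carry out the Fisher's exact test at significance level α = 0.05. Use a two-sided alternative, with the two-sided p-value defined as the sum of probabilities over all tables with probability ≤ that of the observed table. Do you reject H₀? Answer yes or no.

Margins: r₁=12, r₂=18, c₁=17, c₂=13, n=30
p_obs = C(12,11)·C(18,6)/C(30,17); sum pmf over tables with pmf ≤ p_obs
p-value (two-sided) = 0.00240
At α=0.05: p < α → reject H₀

reject H₀: yes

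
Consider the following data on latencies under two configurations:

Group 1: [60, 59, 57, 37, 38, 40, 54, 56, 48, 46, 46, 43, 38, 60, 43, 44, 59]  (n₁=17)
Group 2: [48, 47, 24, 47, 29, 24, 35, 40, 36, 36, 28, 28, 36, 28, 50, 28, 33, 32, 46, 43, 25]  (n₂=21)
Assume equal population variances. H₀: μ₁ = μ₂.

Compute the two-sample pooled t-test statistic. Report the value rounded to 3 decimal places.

test statistic = 4.769

x̄₁=48.706, s₁=8.520, n₁=17
x̄₂=35.381, s₂=8.599, n₂=21
s_p² = [16·8.520² + 20·8.599²]/36 = 73.3467
SE = √(s_p²·(1/17+1/21)) = 2.7941
t = (48.706−35.381)/2.7941 = 4.7689
df = 36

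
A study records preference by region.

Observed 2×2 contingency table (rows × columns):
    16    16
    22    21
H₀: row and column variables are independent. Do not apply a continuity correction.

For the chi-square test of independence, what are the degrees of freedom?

degrees of freedom = 1

df = (r−1)(c−1) = (2−1)·(2−1) = 1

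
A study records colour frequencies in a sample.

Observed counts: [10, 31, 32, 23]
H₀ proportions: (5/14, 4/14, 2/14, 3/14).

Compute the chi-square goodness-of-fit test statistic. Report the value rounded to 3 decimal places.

test statistic = 42.335

n = 96; E_i = n·p_i = [34.29, 27.43, 13.71, 20.57]
χ² = (10−34.29)²/34.29 + (31−27.43)²/27.43 + (32−13.71)²/13.71 + (23−20.57)²/20.57 = 42.3351
df = 3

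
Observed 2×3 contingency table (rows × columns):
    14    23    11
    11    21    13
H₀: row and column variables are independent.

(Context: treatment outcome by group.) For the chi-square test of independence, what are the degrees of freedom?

degrees of freedom = 2

df = (r−1)(c−1) = (2−1)·(3−1) = 2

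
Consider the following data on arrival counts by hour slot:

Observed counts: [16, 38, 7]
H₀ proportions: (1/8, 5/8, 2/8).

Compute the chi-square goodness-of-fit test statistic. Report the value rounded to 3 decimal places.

test statistic = 13.662

n = 61; E_i = n·p_i = [7.62, 38.12, 15.25]
χ² = (16−7.62)²/7.62 + (38−38.12)²/38.12 + (7−15.25)²/15.25 = 13.6623
df = 2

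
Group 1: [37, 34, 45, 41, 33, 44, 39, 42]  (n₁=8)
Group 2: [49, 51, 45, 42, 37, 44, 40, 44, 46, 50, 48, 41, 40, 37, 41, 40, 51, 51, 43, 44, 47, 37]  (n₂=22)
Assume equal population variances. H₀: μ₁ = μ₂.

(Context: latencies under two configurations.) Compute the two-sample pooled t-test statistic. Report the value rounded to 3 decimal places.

test statistic = -2.432

x̄₁=39.375, s₁=4.438, n₁=8
x̄₂=44.000, s₂=4.660, n₂=22
s_p² = [7·4.438² + 21·4.660²]/28 = 21.2098
SE = √(s_p²·(1/8+1/22)) = 1.9014
t = (39.375−44.000)/1.9014 = -2.4324
df = 28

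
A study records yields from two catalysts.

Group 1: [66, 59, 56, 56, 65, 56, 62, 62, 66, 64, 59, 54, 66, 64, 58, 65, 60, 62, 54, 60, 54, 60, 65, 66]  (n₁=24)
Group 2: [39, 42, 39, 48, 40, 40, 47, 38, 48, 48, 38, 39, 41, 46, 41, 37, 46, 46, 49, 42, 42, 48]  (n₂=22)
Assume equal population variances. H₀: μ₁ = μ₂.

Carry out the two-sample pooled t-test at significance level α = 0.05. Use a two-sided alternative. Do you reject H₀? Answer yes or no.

reject H₀: yes

x̄₁=60.792, s₁=4.222, n₁=24
x̄₂=42.909, s₂=4.034, n₂=22
s_p² = [23·4.222² + 21·4.034²]/44 = 17.0858
SE = √(s_p²·(1/24+1/22)) = 1.2201
t = (60.792−42.909)/1.2201 = 14.6572
df = 44
p-value (two-sided) = 0.00000
At α=0.05: p < α → reject H₀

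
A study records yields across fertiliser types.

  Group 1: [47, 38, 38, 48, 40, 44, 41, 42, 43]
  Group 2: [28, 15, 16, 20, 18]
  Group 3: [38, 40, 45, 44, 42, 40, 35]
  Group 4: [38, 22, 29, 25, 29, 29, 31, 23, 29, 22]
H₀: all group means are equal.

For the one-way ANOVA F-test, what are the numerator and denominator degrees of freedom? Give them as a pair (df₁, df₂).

k = 4 groups, N = 31 total
df = (k−1, N−k) = (4−1, 31−4) = (3, 27)

degrees of freedom = [3, 27]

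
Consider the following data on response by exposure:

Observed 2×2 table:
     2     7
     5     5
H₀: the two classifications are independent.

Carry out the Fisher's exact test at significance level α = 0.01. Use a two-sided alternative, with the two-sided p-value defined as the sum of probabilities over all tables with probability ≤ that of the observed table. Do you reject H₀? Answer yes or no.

reject H₀: no

Margins: r₁=9, r₂=10, c₁=7, c₂=12, n=19
p_obs = C(9,2)·C(10,5)/C(19,7); sum pmf over tables with pmf ≤ p_obs
p-value (two-sided) = 0.34985
At α=0.01: p ≥ α → fail to reject H₀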